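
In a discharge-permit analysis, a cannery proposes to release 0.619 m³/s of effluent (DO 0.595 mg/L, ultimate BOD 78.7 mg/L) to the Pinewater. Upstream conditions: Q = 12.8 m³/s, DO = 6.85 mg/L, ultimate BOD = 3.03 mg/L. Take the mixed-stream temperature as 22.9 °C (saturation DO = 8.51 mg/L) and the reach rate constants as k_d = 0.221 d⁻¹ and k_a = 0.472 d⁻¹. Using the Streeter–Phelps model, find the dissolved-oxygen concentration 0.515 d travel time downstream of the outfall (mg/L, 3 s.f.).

DO ≈ 6.36 mg/L

Mixed DO = (12.8×6.85 + 0.619×0.595)/(12.8+0.619) = 88.05/13.42 = 6.561 mg/L.
Mixed L₀ = (12.8×3.03 + 0.619×78.7)/(13.42) = 87.50/13.42 = 6.521 mg/L.
Initial deficit D₀ = C_s − DO₀ = 8.51 − 6.561 = 1.949 mg/L.
D(0.515) = [0.221×6.521/(0.472−0.221)](e^(−0.221×0.515) − e^(−0.472×0.515)) + 1.949 e^(−0.472×0.515)
= 5.741 × (0.8924 − 0.7842) + 1.949 × 0.7842 = 2.149 mg/L.
DO = 8.51 − 2.149 = 6.361 mg/L.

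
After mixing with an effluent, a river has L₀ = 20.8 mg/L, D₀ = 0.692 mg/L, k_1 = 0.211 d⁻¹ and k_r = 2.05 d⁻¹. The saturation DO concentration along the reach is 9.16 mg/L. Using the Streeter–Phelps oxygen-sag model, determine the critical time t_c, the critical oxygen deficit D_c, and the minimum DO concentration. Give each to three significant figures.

t_c ≈ 1.05 d; D_c ≈ 1.72 mg/L; min DO ≈ 7.44 mg/L

t_c = [1/(k_r−k_1)] ln[(k_r/k_1)(1 − D₀(k_r−k_1)/(k_1 L₀))]
= [1/(2.05−0.211)] ln[(2.05/0.211)(1 − 0.692×1.839/(0.211×20.8))]
= (1/1.839) ln[9.716 × 0.7100] = 0.5438 × ln(6.898) = 0.5438 × 1.931 = 1.050 d.
L(t_c) = L₀ e^(−k_1 t_c) = 20.8 × 0.8012 = 16.67 mg/L, and at the critical point k_r D_c = k_1 L, so D_c = (0.211/2.05) × 16.67 = 1.715 mg/L.
Minimum DO = C_s − D_c = 9.16 − 1.715 = 7.445 mg/L.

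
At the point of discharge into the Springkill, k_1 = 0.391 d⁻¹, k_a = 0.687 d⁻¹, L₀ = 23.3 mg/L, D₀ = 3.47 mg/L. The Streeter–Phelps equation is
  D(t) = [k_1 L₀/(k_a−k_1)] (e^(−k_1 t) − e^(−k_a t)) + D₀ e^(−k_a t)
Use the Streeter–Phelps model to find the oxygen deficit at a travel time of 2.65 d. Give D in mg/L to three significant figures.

D ≈ 6.50 mg/L

k_1 L₀/(k_a−k_1) = 0.391×23.3/(0.687−0.391) = 9.110/0.2960 = 30.78 mg/L.
e^(−k_1 t) = e^(−0.391×2.650) = 0.3548; e^(−k_a t) = e^(−0.687×2.650) = 0.1619.
D = 30.78 × (0.3548 − 0.1619) + 3.47 × 0.1619 = 5.937 + 0.5619 = 6.498 mg/L.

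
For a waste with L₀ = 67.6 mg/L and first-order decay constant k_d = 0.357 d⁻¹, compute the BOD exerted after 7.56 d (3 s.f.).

y_t = L₀(1 − e^(−k_d t)) = 67.6 × (1 − e^(−0.357×7.56))
= 67.6 × (1 − 0.06728) = 67.6 × 0.9327 = 63.05 mg/L.

y ≈ 63.1 mg/L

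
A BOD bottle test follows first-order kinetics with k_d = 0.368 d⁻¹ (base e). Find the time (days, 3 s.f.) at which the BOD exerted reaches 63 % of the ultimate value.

t ≈ 2.70 d

y/L₀ = 1 − e^(−k_d t) = 0.63 ⇒ e^(−k_d t) = 0.370
t = −ln(0.370) / 0.368 = 0.9943 / 0.368 = 2.702 d.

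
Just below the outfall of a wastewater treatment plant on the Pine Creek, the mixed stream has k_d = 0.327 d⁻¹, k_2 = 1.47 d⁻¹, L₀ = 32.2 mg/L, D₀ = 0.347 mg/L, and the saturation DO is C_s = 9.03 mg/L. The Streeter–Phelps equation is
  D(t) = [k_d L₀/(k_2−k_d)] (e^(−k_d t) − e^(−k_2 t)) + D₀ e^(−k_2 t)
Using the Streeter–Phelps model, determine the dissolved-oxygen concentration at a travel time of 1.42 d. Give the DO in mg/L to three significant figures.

DO ≈ 4.34 mg/L

k_d L₀/(k_2−k_d) = 0.327×32.2/(1.47−0.327) = 10.53/1.143 = 9.212 mg/L.
e^(−k_d t) = e^(−0.327×1.420) = 0.6285; e^(−k_2 t) = e^(−1.47×1.420) = 0.1240.
D = 9.212 × (0.6285 − 0.1240) + 0.347 × 0.1240 = 4.648 + 0.04303 = 4.691 mg/L.
DO = C_s − D = 9.03 − 4.691 = 4.339 mg/L.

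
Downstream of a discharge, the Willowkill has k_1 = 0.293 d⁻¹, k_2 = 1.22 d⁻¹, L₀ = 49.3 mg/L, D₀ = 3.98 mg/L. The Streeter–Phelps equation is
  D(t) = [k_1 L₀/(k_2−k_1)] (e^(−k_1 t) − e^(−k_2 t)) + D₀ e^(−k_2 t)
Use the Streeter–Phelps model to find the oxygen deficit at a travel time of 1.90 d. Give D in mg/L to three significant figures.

k_1 L₀/(k_2−k_1) = 0.293×49.3/(1.22−0.293) = 14.44/0.9270 = 15.58 mg/L.
e^(−k_1 t) = e^(−0.293×1.900) = 0.5731; e^(−k_2 t) = e^(−1.22×1.900) = 0.09847.
D = 15.58 × (0.5731 − 0.09847) + 3.98 × 0.09847 = 7.396 + 0.3919 = 7.788 mg/L.

D ≈ 7.79 mg/L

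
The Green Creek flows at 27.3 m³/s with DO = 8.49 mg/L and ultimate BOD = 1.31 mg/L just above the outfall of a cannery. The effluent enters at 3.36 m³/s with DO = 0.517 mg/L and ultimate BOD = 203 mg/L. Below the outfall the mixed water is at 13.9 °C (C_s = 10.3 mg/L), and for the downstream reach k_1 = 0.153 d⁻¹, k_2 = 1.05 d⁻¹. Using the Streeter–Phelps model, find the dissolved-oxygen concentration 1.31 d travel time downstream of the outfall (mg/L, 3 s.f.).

Mixed DO = (27.3×8.49 + 3.36×0.517)/(27.3+3.36) = 233.5/30.66 = 7.616 mg/L.
Mixed L₀ = (27.3×1.31 + 3.36×203)/(30.66) = 717.8/30.66 = 23.41 mg/L.
Initial deficit D₀ = C_s − DO₀ = 10.3 − 7.616 = 2.684 mg/L.
D(1.31) = [0.153×23.41/(1.05−0.153)](e^(−0.153×1.31) − e^(−1.05×1.31)) + 2.684 e^(−1.05×1.31)
= 3.994 × (0.8184 − 0.2527) + 2.684 × 0.2527 = 2.937 mg/L.
DO = 10.3 − 2.937 = 7.363 mg/L.

DO ≈ 7.36 mg/L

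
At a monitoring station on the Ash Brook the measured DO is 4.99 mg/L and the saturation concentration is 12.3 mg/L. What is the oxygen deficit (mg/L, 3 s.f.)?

D ≈ 7.31 mg/L

D = C_s − C = 12.3 − 4.99 = 7.31 mg/L.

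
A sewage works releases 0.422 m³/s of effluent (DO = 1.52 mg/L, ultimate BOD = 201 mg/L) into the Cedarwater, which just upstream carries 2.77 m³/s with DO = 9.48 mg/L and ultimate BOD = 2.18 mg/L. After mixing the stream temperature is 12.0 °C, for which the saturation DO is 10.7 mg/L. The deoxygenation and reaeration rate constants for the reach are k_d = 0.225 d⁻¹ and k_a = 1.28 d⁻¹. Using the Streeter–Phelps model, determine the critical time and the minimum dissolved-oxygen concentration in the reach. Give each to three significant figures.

Mixed DO = (2.77×9.48 + 0.422×1.52)/(2.77+0.422) = 26.90/3.192 = 8.428 mg/L.
Mixed L₀ = (2.77×2.18 + 0.422×201)/(3.192) = 90.86/3.192 = 28.47 mg/L.
Initial deficit D₀ = C_s − DO₀ = 10.7 − 8.428 = 2.272 mg/L.
t_c = (1/1.055) ln[(1.28/0.225)(1 − 2.272×1.055/(0.225×28.47))] = 0.9479 × ln(3.559) = 1.203 d.
D_c = (0.225/1.28) × 28.47 × e^(−0.225×1.203) = 0.1758 × 28.47 × 0.7628 = 3.817 mg/L.
Minimum DO = 10.7 − 3.817 = 6.883 mg/L.

t_c ≈ 1.20 d; minimum DO ≈ 6.88 mg/L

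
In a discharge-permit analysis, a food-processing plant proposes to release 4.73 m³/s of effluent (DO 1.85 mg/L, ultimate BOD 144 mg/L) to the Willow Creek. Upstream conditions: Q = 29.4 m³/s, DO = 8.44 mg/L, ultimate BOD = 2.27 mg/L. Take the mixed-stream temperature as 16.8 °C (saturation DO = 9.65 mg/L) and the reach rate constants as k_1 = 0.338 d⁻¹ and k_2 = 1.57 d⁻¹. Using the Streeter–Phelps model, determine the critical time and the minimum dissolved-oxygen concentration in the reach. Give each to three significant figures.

Mixed DO = (29.4×8.44 + 4.73×1.85)/(29.4+4.73) = 256.9/34.13 = 7.527 mg/L.
Mixed L₀ = (29.4×2.27 + 4.73×144)/(34.13) = 747.9/34.13 = 21.91 mg/L.
Initial deficit D₀ = C_s − DO₀ = 9.65 − 7.527 = 2.123 mg/L.
t_c = (1/1.232) ln[(1.57/0.338)(1 − 2.123×1.232/(0.338×21.91))] = 0.8117 × ln(3.004) = 0.8929 d.
D_c = (0.338/1.57) × 21.91 × e^(−0.338×0.8929) = 0.2153 × 21.91 × 0.7395 = 3.488 mg/L.
Minimum DO = 9.65 − 3.488 = 6.162 mg/L.

t_c ≈ 0.893 d; minimum DO ≈ 6.16 mg/L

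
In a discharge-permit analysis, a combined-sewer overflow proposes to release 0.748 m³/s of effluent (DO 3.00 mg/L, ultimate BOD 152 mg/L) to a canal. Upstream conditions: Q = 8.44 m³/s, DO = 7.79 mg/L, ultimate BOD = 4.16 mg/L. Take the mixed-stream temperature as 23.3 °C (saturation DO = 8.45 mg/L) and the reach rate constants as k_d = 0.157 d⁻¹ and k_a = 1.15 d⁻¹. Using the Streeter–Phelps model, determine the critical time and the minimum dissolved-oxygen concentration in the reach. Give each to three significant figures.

Mixed DO = (8.44×7.79 + 0.748×3.00)/(8.44+0.748) = 67.99/9.188 = 7.400 mg/L.
Mixed L₀ = (8.44×4.16 + 0.748×152)/(9.188) = 148.8/9.188 = 16.20 mg/L.
Initial deficit D₀ = C_s − DO₀ = 8.45 − 7.400 = 1.050 mg/L.
t_c = (1/0.9930) ln[(1.15/0.157)(1 − 1.050×0.9930/(0.157×16.20))] = 1.007 × ln(4.321) = 1.474 d.
D_c = (0.157/1.15) × 16.20 × e^(−0.157×1.474) = 0.1365 × 16.20 × 0.7934 = 1.754 mg/L.
Minimum DO = 8.45 − 1.754 = 6.696 mg/L.

t_c ≈ 1.47 d; minimum DO ≈ 6.70 mg/L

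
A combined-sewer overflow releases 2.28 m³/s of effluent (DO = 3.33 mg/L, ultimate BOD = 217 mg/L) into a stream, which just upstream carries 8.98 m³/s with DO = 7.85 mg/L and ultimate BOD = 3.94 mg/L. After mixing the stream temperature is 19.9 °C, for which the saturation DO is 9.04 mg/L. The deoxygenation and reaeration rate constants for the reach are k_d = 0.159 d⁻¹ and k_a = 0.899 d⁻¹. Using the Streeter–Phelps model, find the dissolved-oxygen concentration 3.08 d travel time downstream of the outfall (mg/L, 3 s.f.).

Mixed DO = (8.98×7.85 + 2.28×3.33)/(8.98+2.28) = 78.09/11.26 = 6.935 mg/L.
Mixed L₀ = (8.98×3.94 + 2.28×217)/(11.26) = 530.1/11.26 = 47.08 mg/L.
Initial deficit D₀ = C_s − DO₀ = 9.04 − 6.935 = 2.105 mg/L.
D(3.08) = [0.159×47.08/(0.899−0.159)](e^(−0.159×3.08) − e^(−0.899×3.08)) + 2.105 e^(−0.899×3.08)
= 10.12 × (0.6128 − 0.06273) + 2.105 × 0.06273 = 5.697 mg/L.
DO = 9.04 − 5.697 = 3.343 mg/L.

DO ≈ 3.34 mg/L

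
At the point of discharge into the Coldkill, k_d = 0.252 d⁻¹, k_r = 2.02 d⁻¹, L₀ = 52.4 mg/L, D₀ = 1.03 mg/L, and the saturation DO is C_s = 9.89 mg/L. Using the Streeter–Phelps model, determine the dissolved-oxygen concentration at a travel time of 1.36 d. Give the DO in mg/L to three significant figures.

k_d L₀/(k_r−k_d) = 0.252×52.4/(2.02−0.252) = 13.20/1.768 = 7.469 mg/L.
e^(−k_d t) = e^(−0.252×1.360) = 0.7098; e^(−k_r t) = e^(−2.02×1.360) = 0.06411.
D = 7.469 × (0.7098 − 0.06411) + 1.03 × 0.06411 = 4.823 + 0.06603 = 4.889 mg/L.
DO = C_s − D = 9.89 − 4.889 = 5.001 mg/L.

DO ≈ 5.00 mg/L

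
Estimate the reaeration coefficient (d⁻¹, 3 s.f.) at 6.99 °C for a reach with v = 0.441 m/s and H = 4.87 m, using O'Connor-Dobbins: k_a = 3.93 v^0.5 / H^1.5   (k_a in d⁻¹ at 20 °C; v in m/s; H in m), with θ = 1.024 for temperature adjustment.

k_a(20) = 3.93 × 0.441^0.5 / 4.87^1.5 = 3.93 × 0.6641 / 10.75 = 0.2428 d⁻¹.
k_a(6.99) = 0.2428 × 1.024^(6.99−20) = 0.2428 × 0.7345 = 0.1784 d⁻¹.

k_a ≈ 0.178 d⁻¹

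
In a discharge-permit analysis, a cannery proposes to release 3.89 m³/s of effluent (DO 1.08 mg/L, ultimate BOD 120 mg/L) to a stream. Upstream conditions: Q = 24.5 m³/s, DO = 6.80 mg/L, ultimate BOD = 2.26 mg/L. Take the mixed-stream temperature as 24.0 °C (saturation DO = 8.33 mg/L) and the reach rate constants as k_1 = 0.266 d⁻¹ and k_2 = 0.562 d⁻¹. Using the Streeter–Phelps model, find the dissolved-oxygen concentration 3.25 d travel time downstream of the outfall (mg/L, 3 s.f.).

Mixed DO = (24.5×6.80 + 3.89×1.08)/(24.5+3.89) = 170.8/28.39 = 6.016 mg/L.
Mixed L₀ = (24.5×2.26 + 3.89×120)/(28.39) = 522.2/28.39 = 18.39 mg/L.
Initial deficit D₀ = C_s − DO₀ = 8.33 − 6.016 = 2.314 mg/L.
D(3.25) = [0.266×18.39/(0.562−0.266)](e^(−0.266×3.25) − e^(−0.562×3.25)) + 2.314 e^(−0.562×3.25)
= 16.53 × (0.4213 − 0.1610) + 2.314 × 0.1610 = 4.675 mg/L.
DO = 8.33 − 4.675 = 3.655 mg/L.

DO ≈ 3.66 mg/L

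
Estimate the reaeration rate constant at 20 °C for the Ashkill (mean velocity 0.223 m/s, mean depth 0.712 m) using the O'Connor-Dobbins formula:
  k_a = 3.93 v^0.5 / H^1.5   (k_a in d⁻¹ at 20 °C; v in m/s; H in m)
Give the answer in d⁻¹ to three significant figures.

k_a ≈ 3.09 d⁻¹

k_a = 3.93 × 0.223^0.5 / 0.712^1.5 = 3.93 × 0.4722 / 0.6008 = 3.089 d⁻¹.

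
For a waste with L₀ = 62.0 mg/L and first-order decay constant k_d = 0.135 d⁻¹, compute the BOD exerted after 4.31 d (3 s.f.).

y ≈ 27.4 mg/L

y_t = L₀(1 − e^(−k_d t)) = 62.0 × (1 − e^(−0.135×4.31))
= 62.0 × (1 − 0.5589) = 62.0 × 0.4411 = 27.35 mg/L.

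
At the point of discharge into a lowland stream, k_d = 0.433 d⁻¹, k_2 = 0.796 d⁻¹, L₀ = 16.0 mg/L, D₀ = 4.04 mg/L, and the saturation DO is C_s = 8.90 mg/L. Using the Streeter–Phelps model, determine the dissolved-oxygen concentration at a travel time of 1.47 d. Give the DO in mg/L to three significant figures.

k_d L₀/(k_2−k_d) = 0.433×16.0/(0.796−0.433) = 6.928/0.3630 = 19.09 mg/L.
e^(−k_d t) = e^(−0.433×1.470) = 0.5291; e^(−k_2 t) = e^(−0.796×1.470) = 0.3103.
D = 19.09 × (0.5291 − 0.3103) + 4.04 × 0.3103 = 4.176 + 1.254 = 5.430 mg/L.
DO = C_s − D = 8.90 − 5.430 = 3.470 mg/L.

DO ≈ 3.47 mg/L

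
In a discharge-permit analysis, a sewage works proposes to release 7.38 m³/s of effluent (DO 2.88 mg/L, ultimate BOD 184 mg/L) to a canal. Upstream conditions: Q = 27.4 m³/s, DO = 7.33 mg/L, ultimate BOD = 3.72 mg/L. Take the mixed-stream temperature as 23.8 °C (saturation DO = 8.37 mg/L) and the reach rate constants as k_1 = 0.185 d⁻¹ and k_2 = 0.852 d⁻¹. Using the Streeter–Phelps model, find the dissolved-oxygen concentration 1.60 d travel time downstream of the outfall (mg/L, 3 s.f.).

Mixed DO = (27.4×7.33 + 7.38×2.88)/(27.4+7.38) = 222.1/34.78 = 6.386 mg/L.
Mixed L₀ = (27.4×3.72 + 7.38×184)/(34.78) = 1460/34.78 = 41.97 mg/L.
Initial deficit D₀ = C_s − DO₀ = 8.37 − 6.386 = 1.984 mg/L.
D(1.60) = [0.185×41.97/(0.852−0.185)](e^(−0.185×1.60) − e^(−0.852×1.60)) + 1.984 e^(−0.852×1.60)
= 11.64 × (0.7438 − 0.2558) + 1.984 × 0.2558 = 6.188 mg/L.
DO = 8.37 − 6.188 = 2.182 mg/L.

DO ≈ 2.18 mg/L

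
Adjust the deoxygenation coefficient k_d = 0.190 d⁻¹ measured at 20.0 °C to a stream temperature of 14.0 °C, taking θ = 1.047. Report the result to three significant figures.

k_d(T₂) = k_d(T₁) · θ^(T₂−T₁) = 0.190 × 1.047^(14.0−20.0)
= 0.190 × 1.047^-6.00 = 0.190 × 0.7591 = 0.1442 d⁻¹.

k_d ≈ 0.144 d⁻¹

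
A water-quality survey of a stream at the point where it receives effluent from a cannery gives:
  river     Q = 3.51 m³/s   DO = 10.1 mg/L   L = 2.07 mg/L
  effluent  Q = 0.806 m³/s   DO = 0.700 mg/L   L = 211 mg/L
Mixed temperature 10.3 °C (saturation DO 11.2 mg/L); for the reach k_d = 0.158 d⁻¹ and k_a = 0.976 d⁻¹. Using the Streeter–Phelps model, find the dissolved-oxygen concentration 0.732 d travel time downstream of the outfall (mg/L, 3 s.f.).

Mixed DO = (3.51×10.1 + 0.806×0.700)/(3.51+0.806) = 36.02/4.316 = 8.345 mg/L.
Mixed L₀ = (3.51×2.07 + 0.806×211)/(4.316) = 177.3/4.316 = 41.09 mg/L.
Initial deficit D₀ = C_s − DO₀ = 11.2 − 8.345 = 2.855 mg/L.
D(0.732) = [0.158×41.09/(0.976−0.158)](e^(−0.158×0.732) − e^(−0.976×0.732)) + 2.855 e^(−0.976×0.732)
= 7.936 × (0.8908 − 0.4895) + 2.855 × 0.4895 = 4.583 mg/L.
DO = 11.2 − 4.583 = 6.617 mg/L.

DO ≈ 6.62 mg/L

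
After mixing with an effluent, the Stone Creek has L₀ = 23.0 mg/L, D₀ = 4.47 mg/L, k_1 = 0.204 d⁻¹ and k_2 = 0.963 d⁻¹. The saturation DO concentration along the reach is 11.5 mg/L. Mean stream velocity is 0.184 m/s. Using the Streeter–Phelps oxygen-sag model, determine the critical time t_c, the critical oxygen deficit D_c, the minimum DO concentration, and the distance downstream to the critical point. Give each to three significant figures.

t_c = [1/(k_2−k_1)] ln[(k_2/k_1)(1 − D₀(k_2−k_1)/(k_1 L₀))]
= [1/(0.963−0.204)] ln[(0.963/0.204)(1 − 4.47×0.7590/(0.204×23.0))]
= (1/0.7590) ln[4.721 × 0.2769] = 1.318 × ln(1.307) = 1.318 × 0.2679 = 0.3529 d.
D_c = (k_1/k_2) L₀ e^(−k_1 t_c) = (0.204/0.963) × 23.0 × e^(−0.204×0.3529) = 0.2118 × 23.0 × 0.9305 = 4.534 mg/L.
Minimum DO = C_s − D_c = 11.5 − 4.534 = 6.966 mg/L.
x_c = v t_c = 0.184 m/s × 0.3529 d × 86400 s/d = 5611 m ≈ 5.61 km.

t_c ≈ 0.353 d; D_c ≈ 4.53 mg/L; min DO ≈ 6.97 mg/L; x_c ≈ 5.61 km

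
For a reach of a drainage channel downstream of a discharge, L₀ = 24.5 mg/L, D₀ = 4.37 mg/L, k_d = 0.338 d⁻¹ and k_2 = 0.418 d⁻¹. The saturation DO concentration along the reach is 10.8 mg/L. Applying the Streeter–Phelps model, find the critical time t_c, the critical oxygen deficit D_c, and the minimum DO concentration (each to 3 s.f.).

t_c ≈ 2.12 d; D_c ≈ 9.69 mg/L; min DO ≈ 1.11 mg/L

At the critical point dD/dt = 0, so k_d L₀ e^(−k_d t) = k_2 D. Substituting D(t) from the Streeter–Phelps equation and solving for t gives
t_c = ln[(k_2/k_d)(1 − D₀(k_2−k_d)/(k_d L₀))] / (k_2−k_d).
Here k_2−k_d = 0.08000 d⁻¹ and 1 − D₀(k_2−k_d)/(k_d L₀) = 1 − 4.37×0.08000/(0.338×24.5) = 0.9578, so
t_c = ln(1.237 × 0.9578) / 0.08000 = 0.1693 / 0.08000 = 2.116 d.
L(t_c) = L₀ e^(−k_d t_c) = 24.5 × 0.4890 = 11.98 mg/L, and at the critical point k_2 D_c = k_d L, so D_c = (0.338/0.418) × 11.98 = 9.688 mg/L.
Minimum DO = C_s − D_c = 10.8 − 9.688 = 1.112 mg/L.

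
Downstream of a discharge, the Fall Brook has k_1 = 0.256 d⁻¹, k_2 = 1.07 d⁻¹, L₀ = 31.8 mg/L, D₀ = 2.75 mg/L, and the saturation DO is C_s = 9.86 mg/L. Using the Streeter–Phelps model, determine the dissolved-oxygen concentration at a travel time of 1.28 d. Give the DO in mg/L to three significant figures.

DO ≈ 4.50 mg/L

k_1 L₀/(k_2−k_1) = 0.256×31.8/(1.07−0.256) = 8.141/0.8140 = 10.00 mg/L.
e^(−k_1 t) = e^(−0.256×1.280) = 0.7206; e^(−k_2 t) = e^(−1.07×1.280) = 0.2542.
D = 10.00 × (0.7206 − 0.2542) + 2.75 × 0.2542 = 4.664 + 0.6991 = 5.363 mg/L.
DO = C_s − D = 9.86 − 5.363 = 4.497 mg/L.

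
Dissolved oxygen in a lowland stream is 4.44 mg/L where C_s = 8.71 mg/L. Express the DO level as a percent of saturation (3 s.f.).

% saturation = C/C_s × 100 = 4.44/8.71 × 100 = 51.0 %.

51.0 % saturation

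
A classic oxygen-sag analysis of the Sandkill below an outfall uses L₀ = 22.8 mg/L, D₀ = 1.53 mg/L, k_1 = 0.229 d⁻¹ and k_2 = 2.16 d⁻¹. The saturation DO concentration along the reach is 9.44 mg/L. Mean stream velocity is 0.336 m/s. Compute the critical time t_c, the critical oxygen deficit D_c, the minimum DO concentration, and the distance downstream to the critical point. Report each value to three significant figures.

t_c ≈ 0.730 d; D_c ≈ 2.05 mg/L; min DO ≈ 7.39 mg/L; x_c ≈ 21.2 km

With k_2/k_1 = 9.432 and 1 − D₀(k_2−k_1)/(k_1 L₀) = 0.4341,
t_c = ln(9.432 × 0.4341) / (2.16 − 0.229) = ln(4.095) / 1.931 = 1.410/1.931 = 0.7301 d.
D_c = (k_1/k_2) L₀ e^(−k_1 t_c) = (0.229/2.16) × 22.8 × e^(−0.229×0.7301) = 0.1060 × 22.8 × 0.8460 = 2.045 mg/L.
Minimum DO = C_s − D_c = 9.44 − 2.045 = 7.395 mg/L.
x_c = v t_c = 0.336 m/s × 0.7301 d × 86400 s/d = 21190 m ≈ 21.2 km.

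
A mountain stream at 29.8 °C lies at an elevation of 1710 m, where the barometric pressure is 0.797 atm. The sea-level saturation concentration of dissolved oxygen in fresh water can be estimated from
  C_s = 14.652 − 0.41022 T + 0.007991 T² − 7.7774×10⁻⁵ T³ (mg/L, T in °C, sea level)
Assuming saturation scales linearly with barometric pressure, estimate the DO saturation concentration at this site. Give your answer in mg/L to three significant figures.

C_s ≈ 5.95 mg/L

At sea level: C_s = 14.652 − 0.41022×29.8 + 0.007991×29.8² − 7.7774×10⁻⁵×29.8³ = 7.466 mg/L.
Pressure correction: C_s' = 7.466 × 0.797 = 5.950 mg/L.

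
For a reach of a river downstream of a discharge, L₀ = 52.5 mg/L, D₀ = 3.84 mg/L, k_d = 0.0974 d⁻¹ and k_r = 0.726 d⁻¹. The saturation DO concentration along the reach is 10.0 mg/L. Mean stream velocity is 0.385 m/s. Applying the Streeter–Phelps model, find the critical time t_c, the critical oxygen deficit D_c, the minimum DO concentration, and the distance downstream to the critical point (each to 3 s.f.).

t_c ≈ 2.18 d; D_c ≈ 5.70 mg/L; min DO ≈ 4.30 mg/L; x_c ≈ 72.5 km

At the critical point dD/dt = 0, so k_d L₀ e^(−k_d t) = k_r D. Substituting D(t) from the Streeter–Phelps equation and solving for t gives
t_c = ln[(k_r/k_d)(1 − D₀(k_r−k_d)/(k_d L₀))] / (k_r−k_d).
Here k_r−k_d = 0.6286 d⁻¹ and 1 − D₀(k_r−k_d)/(k_d L₀) = 1 − 3.84×0.6286/(0.0974×52.5) = 0.5280, so
t_c = ln(7.454 × 0.5280) / 0.6286 = 1.370 / 0.6286 = 2.179 d.
L(t_c) = L₀ e^(−k_d t_c) = 52.5 × 0.8087 = 42.46 mg/L, and at the critical point k_r D_c = k_d L, so D_c = (0.0974/0.726) × 42.46 = 5.696 mg/L.
Minimum DO = C_s − D_c = 10.0 − 5.696 = 4.304 mg/L.
x_c = v t_c = 0.385 m/s × 2.179 d × 86400 s/d = 72500 m ≈ 72.5 km.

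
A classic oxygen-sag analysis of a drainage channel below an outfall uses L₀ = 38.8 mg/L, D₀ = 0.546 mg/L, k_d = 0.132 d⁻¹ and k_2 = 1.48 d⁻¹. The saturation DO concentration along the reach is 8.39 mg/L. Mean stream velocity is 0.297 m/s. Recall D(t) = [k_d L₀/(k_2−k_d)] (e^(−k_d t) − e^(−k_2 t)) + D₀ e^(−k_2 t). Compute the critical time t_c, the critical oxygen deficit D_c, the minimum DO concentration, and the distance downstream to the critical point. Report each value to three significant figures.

With k_2/k_d = 11.21 and 1 − D₀(k_2−k_d)/(k_d L₀) = 0.8563,
t_c = ln(11.21 × 0.8563) / (1.48 − 0.132) = ln(9.601) / 1.348 = 2.262/1.348 = 1.678 d.
L(t_c) = L₀ e^(−k_d t_c) = 38.8 × 0.8013 = 31.09 mg/L, and at the critical point k_2 D_c = k_d L, so D_c = (0.132/1.48) × 31.09 = 2.773 mg/L.
Minimum DO = C_s − D_c = 8.39 − 2.773 = 5.617 mg/L.
x_c = v t_c = 0.297 m/s × 1.678 d × 86400 s/d = 43060 m ≈ 43.1 km.

t_c ≈ 1.68 d; D_c ≈ 2.77 mg/L; min DO ≈ 5.62 mg/L; x_c ≈ 43.1 km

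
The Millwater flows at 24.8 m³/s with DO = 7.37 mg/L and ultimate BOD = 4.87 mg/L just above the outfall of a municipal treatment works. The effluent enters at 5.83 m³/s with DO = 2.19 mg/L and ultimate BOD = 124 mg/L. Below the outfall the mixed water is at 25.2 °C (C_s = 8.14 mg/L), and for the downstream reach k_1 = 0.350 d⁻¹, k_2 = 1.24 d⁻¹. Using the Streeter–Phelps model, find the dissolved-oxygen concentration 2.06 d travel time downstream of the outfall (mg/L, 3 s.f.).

DO ≈ 3.58 mg/L

Mixed DO = (24.8×7.37 + 5.83×2.19)/(24.8+5.83) = 195.5/30.63 = 6.384 mg/L.
Mixed L₀ = (24.8×4.87 + 5.83×124)/(30.63) = 843.7/30.63 = 27.54 mg/L.
Initial deficit D₀ = C_s − DO₀ = 8.14 − 6.384 = 1.756 mg/L.
D(2.06) = [0.350×27.54/(1.24−0.350)](e^(−0.350×2.06) − e^(−1.24×2.06)) + 1.756 e^(−1.24×2.06)
= 10.83 × (0.4863 − 0.07774) + 1.756 × 0.07774 = 4.562 mg/L.
DO = 8.14 − 4.562 = 3.578 mg/L.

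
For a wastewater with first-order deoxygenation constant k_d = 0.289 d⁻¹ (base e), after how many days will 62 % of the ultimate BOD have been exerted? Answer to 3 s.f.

y/L₀ = 1 − e^(−k_d t) = 0.62 ⇒ e^(−k_d t) = 0.380
t = −ln(0.380) / 0.289 = 0.9676 / 0.289 = 3.348 d.

t ≈ 3.35 d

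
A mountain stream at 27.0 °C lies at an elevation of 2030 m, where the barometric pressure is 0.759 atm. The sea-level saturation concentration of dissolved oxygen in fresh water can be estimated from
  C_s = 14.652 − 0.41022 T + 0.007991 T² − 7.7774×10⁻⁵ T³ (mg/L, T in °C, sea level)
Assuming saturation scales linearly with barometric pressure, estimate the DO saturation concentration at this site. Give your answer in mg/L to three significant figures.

At sea level: C_s = 14.652 − 0.41022×27.0 + 0.007991×27.0² − 7.7774×10⁻⁵×27.0³ = 7.871 mg/L.
Pressure correction: C_s' = 7.871 × 0.759 = 5.974 mg/L.

C_s ≈ 5.97 mg/L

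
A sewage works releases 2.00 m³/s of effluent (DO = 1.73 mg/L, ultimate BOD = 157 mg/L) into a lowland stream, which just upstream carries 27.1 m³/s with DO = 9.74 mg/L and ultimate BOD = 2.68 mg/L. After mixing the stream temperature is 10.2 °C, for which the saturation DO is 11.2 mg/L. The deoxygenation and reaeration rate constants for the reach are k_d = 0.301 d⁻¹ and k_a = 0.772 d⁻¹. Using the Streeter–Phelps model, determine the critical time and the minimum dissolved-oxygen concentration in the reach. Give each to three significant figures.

t_c ≈ 1.43 d; minimum DO ≈ 7.83 mg/L

Mixed DO = (27.1×9.74 + 2.00×1.73)/(27.1+2.00) = 267.4/29.10 = 9.189 mg/L.
Mixed L₀ = (27.1×2.68 + 2.00×157)/(29.10) = 386.6/29.10 = 13.29 mg/L.
Initial deficit D₀ = C_s − DO₀ = 11.2 − 9.189 = 2.011 mg/L.
t_c = (1/0.4710) ln[(0.772/0.301)(1 − 2.011×0.4710/(0.301×13.29))] = 2.123 × ln(1.957) = 1.426 d.
D_c = (0.301/0.772) × 13.29 × e^(−0.301×1.426) = 0.3899 × 13.29 × 0.6510 = 3.372 mg/L.
Minimum DO = 11.2 − 3.372 = 7.828 mg/L.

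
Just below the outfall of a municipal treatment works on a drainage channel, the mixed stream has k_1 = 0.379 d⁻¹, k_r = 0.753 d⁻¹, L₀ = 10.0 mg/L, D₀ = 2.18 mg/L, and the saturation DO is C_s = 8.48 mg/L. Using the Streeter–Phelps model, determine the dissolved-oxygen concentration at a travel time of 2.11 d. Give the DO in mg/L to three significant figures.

k_1 L₀/(k_r−k_1) = 0.379×10.0/(0.753−0.379) = 3.790/0.3740 = 10.13 mg/L.
e^(−k_1 t) = e^(−0.379×2.110) = 0.4495; e^(−k_r t) = e^(−0.753×2.110) = 0.2042.
D = 10.13 × (0.4495 − 0.2042) + 2.18 × 0.2042 = 2.486 + 0.4451 = 2.931 mg/L.
DO = C_s − D = 8.48 − 2.931 = 5.549 mg/L.

DO ≈ 5.55 mg/L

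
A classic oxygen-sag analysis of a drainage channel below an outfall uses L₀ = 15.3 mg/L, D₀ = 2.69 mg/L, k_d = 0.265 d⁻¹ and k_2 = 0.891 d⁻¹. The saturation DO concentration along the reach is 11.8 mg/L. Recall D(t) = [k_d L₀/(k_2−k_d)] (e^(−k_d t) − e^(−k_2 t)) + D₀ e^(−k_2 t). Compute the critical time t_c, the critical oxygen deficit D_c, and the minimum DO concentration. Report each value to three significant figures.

t_c ≈ 1.08 d; D_c ≈ 3.42 mg/L; min DO ≈ 8.38 mg/L

At the critical point dD/dt = 0, so k_d L₀ e^(−k_d t) = k_2 D. Substituting D(t) from the Streeter–Phelps equation and solving for t gives
t_c = ln[(k_2/k_d)(1 − D₀(k_2−k_d)/(k_d L₀))] / (k_2−k_d).
Here k_2−k_d = 0.6260 d⁻¹ and 1 − D₀(k_2−k_d)/(k_d L₀) = 1 − 2.69×0.6260/(0.265×15.3) = 0.5847, so
t_c = ln(3.362 × 0.5847) / 0.6260 = 0.6759 / 0.6260 = 1.080 d.
D_c = (k_d/k_2) L₀ e^(−k_d t_c) = (0.265/0.891) × 15.3 × e^(−0.265×1.080) = 0.2974 × 15.3 × 0.7512 = 3.418 mg/L.
Minimum DO = C_s − D_c = 11.8 − 3.418 = 8.382 mg/L.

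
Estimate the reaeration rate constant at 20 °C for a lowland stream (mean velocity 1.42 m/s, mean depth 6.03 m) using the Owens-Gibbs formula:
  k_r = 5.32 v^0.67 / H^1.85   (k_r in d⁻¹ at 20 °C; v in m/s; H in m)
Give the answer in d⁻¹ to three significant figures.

k_r ≈ 0.242 d⁻¹

k_r = 5.32 × 1.42^0.67 / 6.03^1.85 = 5.32 × 1.265 / 27.77 = 0.2423 d⁻¹.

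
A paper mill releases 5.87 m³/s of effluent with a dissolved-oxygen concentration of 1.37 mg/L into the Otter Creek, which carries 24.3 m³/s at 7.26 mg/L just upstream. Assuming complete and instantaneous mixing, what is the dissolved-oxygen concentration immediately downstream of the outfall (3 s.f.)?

6.11 mg/L

Flow-weighted mixing: C = (Q_r C_r + Q_w C_w)/(Q_r + Q_w)
= (24.3×7.26 + 5.87×1.37)/(24.3 + 5.87) = 184.5/30.17 = 6.114 mg/L.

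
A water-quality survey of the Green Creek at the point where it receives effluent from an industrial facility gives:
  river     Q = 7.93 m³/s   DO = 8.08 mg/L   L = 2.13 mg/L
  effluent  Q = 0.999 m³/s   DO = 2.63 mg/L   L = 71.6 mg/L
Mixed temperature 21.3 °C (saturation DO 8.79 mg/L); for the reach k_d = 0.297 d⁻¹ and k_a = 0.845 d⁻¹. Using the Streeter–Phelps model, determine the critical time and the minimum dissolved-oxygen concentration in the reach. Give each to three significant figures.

Mixed DO = (7.93×8.08 + 0.999×2.63)/(7.93+0.999) = 66.70/8.929 = 7.470 mg/L.
Mixed L₀ = (7.93×2.13 + 0.999×71.6)/(8.929) = 88.42/8.929 = 9.902 mg/L.
Initial deficit D₀ = C_s − DO₀ = 8.79 − 7.470 = 1.320 mg/L.
t_c = (1/0.5480) ln[(0.845/0.297)(1 − 1.320×0.5480/(0.297×9.902))] = 1.825 × ln(2.145) = 1.393 d.
D_c = (0.297/0.845) × 9.902 × e^(−0.297×1.393) = 0.3515 × 9.902 × 0.6612 = 2.301 mg/L.
Minimum DO = 8.79 − 2.301 = 6.489 mg/L.

t_c ≈ 1.39 d; minimum DO ≈ 6.49 mg/L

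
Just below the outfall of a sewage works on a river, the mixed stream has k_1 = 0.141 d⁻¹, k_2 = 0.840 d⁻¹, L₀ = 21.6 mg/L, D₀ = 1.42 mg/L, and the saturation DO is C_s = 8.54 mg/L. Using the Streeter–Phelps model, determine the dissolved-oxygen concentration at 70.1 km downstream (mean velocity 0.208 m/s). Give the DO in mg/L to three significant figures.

Travel time t = x/v = 70.1 km / (0.208 m/s) = 70100 m / 0.208 m/s = 337000 s = 3.901 d.
k_1 L₀/(k_2−k_1) = 0.141×21.6/(0.840−0.141) = 3.046/0.6990 = 4.357 mg/L.
e^(−k_1 t) = e^(−0.141×3.901) = 0.5770; e^(−k_2 t) = e^(−0.840×3.901) = 0.03776.
D = 4.357 × (0.5770 − 0.03776) + 1.42 × 0.03776 = 2.349 + 0.05362 = 2.403 mg/L.
DO = C_s − D = 8.54 − 2.403 = 6.137 mg/L.

DO ≈ 6.14 mg/L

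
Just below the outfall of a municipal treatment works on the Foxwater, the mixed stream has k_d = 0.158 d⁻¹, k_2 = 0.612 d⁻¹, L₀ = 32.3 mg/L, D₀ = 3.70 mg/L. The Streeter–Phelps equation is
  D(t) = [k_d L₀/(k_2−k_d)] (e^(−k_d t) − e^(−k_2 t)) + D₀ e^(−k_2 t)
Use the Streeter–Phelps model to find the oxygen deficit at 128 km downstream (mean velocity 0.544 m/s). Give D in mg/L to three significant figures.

Travel time t = x/v = 128 km / (0.544 m/s) = 128000 m / 0.544 m/s = 235300 s = 2.723 d.
k_d L₀/(k_2−k_d) = 0.158×32.3/(0.612−0.158) = 5.103/0.4540 = 11.24 mg/L.
e^(−k_d t) = e^(−0.158×2.723) = 0.6503; e^(−k_2 t) = e^(−0.612×2.723) = 0.1889.
D = 11.24 × (0.6503 − 0.1889) + 3.70 × 0.1889 = 5.187 + 0.6988 = 5.886 mg/L.

D ≈ 5.89 mg/L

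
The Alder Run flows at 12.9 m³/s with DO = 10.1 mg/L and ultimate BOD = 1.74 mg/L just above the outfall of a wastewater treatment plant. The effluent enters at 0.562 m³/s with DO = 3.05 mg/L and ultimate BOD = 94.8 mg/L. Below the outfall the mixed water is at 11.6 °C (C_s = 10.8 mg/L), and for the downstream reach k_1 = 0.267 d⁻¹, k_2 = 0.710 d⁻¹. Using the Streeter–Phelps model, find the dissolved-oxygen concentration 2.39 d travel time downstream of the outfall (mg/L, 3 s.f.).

Mixed DO = (12.9×10.1 + 0.562×3.05)/(12.9+0.562) = 132.0/13.46 = 9.806 mg/L.
Mixed L₀ = (12.9×1.74 + 0.562×94.8)/(13.46) = 75.72/13.46 = 5.625 mg/L.
Initial deficit D₀ = C_s − DO₀ = 10.8 − 9.806 = 0.9943 mg/L.
D(2.39) = [0.267×5.625/(0.710−0.267)](e^(−0.267×2.39) − e^(−0.710×2.39)) + 0.9943 e^(−0.710×2.39)
= 3.390 × (0.5283 − 0.1833) + 0.9943 × 0.1833 = 1.352 mg/L.
DO = 10.8 − 1.352 = 9.448 mg/L.

DO ≈ 9.45 mg/L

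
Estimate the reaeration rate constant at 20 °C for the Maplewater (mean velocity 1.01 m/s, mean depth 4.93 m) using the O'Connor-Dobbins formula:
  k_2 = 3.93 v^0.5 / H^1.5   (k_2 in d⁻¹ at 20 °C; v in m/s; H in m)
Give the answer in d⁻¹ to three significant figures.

k_2 ≈ 0.361 d⁻¹

k_2 = 3.93 × 1.01^0.5 / 4.93^1.5 = 3.93 × 1.005 / 10.95 = 0.3608 d⁻¹.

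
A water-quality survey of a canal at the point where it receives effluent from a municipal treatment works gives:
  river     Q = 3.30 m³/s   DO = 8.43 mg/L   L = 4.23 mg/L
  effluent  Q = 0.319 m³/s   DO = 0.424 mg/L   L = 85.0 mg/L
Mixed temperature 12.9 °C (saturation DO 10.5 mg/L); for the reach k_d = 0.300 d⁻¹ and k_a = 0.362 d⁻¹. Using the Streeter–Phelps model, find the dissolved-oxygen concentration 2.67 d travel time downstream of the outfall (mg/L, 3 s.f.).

Mixed DO = (3.30×8.43 + 0.319×0.424)/(3.30+0.319) = 27.95/3.619 = 7.724 mg/L.
Mixed L₀ = (3.30×4.23 + 0.319×85.0)/(3.619) = 41.07/3.619 = 11.35 mg/L.
Initial deficit D₀ = C_s − DO₀ = 10.5 − 7.724 = 2.776 mg/L.
D(2.67) = [0.300×11.35/(0.362−0.300)](e^(−0.300×2.67) − e^(−0.362×2.67)) + 2.776 e^(−0.362×2.67)
= 54.92 × (0.4489 − 0.3804) + 2.776 × 0.3804 = 4.817 mg/L.
DO = 10.5 − 4.817 = 5.683 mg/L.

DO ≈ 5.68 mg/L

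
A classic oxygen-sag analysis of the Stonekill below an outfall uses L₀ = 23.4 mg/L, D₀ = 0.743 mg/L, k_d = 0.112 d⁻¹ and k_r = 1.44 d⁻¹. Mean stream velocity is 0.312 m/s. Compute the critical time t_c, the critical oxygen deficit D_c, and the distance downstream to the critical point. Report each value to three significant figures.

t_c = [1/(k_r−k_d)] ln[(k_r/k_d)(1 − D₀(k_r−k_d)/(k_d L₀))]
= [1/(1.44−0.112)] ln[(1.44/0.112)(1 − 0.743×1.328/(0.112×23.4))]
= (1/1.328) ln[12.86 × 0.6235] = 0.7530 × ln(8.017) = 0.7530 × 2.082 = 1.567 d.
L(t_c) = L₀ e^(−k_d t_c) = 23.4 × 0.8390 = 19.63 mg/L, and at the critical point k_r D_c = k_d L, so D_c = (0.112/1.44) × 19.63 = 1.527 mg/L.
x_c = v t_c = 0.312 m/s × 1.567 d × 86400 s/d = 42250 m ≈ 42.3 km.

t_c ≈ 1.57 d; D_c ≈ 1.53 mg/L; x_c ≈ 42.3 km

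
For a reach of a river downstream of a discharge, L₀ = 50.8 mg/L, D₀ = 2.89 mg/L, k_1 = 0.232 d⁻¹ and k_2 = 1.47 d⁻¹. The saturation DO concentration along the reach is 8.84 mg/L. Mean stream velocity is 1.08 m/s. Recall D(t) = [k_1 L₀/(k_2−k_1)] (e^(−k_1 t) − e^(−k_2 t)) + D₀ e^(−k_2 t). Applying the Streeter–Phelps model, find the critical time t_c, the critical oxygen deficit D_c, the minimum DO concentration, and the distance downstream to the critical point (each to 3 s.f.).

t_c ≈ 1.20 d; D_c ≈ 6.07 mg/L; min DO ≈ 2.77 mg/L; x_c ≈ 112 km

t_c = [1/(k_2−k_1)] ln[(k_2/k_1)(1 − D₀(k_2−k_1)/(k_1 L₀))]
= [1/(1.47−0.232)] ln[(1.47/0.232)(1 − 2.89×1.238/(0.232×50.8))]
= (1/1.238) ln[6.336 × 0.6964] = 0.8078 × ln(4.413) = 0.8078 × 1.484 = 1.199 d.
D_c = (k_1/k_2) L₀ e^(−k_1 t_c) = (0.232/1.47) × 50.8 × e^(−0.232×1.199) = 0.1578 × 50.8 × 0.7572 = 6.070 mg/L.
Minimum DO = C_s − D_c = 8.84 − 6.070 = 2.770 mg/L.
x_c = v t_c = 1.08 m/s × 1.199 d × 86400 s/d = 111900 m ≈ 112 km.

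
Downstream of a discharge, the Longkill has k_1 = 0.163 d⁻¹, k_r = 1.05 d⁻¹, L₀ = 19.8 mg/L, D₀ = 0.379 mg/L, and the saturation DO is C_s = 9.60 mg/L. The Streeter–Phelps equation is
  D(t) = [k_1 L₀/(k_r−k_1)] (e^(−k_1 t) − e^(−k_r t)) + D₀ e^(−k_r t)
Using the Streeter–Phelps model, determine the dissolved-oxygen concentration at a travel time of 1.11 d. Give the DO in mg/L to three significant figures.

DO ≈ 7.58 mg/L

k_1 L₀/(k_r−k_1) = 0.163×19.8/(1.05−0.163) = 3.227/0.8870 = 3.639 mg/L.
e^(−k_1 t) = e^(−0.163×1.110) = 0.8345; e^(−k_r t) = e^(−1.05×1.110) = 0.3118.
D = 3.639 × (0.8345 − 0.3118) + 0.379 × 0.3118 = 1.902 + 0.1182 = 2.020 mg/L.
DO = C_s − D = 9.60 − 2.020 = 7.580 mg/L.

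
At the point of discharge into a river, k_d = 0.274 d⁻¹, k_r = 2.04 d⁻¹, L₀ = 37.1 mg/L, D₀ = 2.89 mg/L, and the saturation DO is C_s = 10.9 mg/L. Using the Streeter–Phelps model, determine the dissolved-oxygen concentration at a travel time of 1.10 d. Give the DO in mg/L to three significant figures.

k_d L₀/(k_r−k_d) = 0.274×37.1/(2.04−0.274) = 10.17/1.766 = 5.756 mg/L.
e^(−k_d t) = e^(−0.274×1.100) = 0.7398; e^(−k_r t) = e^(−2.04×1.100) = 0.1060.
D = 5.756 × (0.7398 − 0.1060) + 2.89 × 0.1060 = 3.648 + 0.3064 = 3.954 mg/L.
DO = C_s − D = 10.9 − 3.954 = 6.946 mg/L.

DO ≈ 6.95 mg/L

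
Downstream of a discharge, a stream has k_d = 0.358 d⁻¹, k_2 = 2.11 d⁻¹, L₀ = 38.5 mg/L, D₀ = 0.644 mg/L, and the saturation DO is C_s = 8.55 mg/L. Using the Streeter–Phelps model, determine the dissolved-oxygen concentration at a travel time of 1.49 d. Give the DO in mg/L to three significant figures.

DO ≈ 4.25 mg/L

k_d L₀/(k_2−k_d) = 0.358×38.5/(2.11−0.358) = 13.78/1.752 = 7.867 mg/L.
e^(−k_d t) = e^(−0.358×1.490) = 0.5866; e^(−k_2 t) = e^(−2.11×1.490) = 0.04311.
D = 7.867 × (0.5866 − 0.04311) + 0.644 × 0.04311 = 4.276 + 0.02777 = 4.303 mg/L.
DO = C_s − D = 8.55 − 4.303 = 4.247 mg/L.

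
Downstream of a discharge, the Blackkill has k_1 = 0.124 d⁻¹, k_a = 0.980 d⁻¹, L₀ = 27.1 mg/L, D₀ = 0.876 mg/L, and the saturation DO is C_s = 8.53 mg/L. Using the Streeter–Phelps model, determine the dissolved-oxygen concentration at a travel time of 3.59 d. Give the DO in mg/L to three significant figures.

DO ≈ 6.11 mg/L

k_1 L₀/(k_a−k_1) = 0.124×27.1/(0.980−0.124) = 3.360/0.8560 = 3.926 mg/L.
e^(−k_1 t) = e^(−0.124×3.590) = 0.6407; e^(−k_a t) = e^(−0.980×3.590) = 0.02965.
D = 3.926 × (0.6407 − 0.02965) + 0.876 × 0.02965 = 2.399 + 0.02598 = 2.425 mg/L.
DO = C_s − D = 8.53 − 2.425 = 6.105 mg/L.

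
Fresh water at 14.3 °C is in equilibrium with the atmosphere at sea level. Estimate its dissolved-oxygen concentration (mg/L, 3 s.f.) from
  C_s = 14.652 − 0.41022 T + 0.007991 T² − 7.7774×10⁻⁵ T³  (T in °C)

C_s = 14.652 − 0.41022×14.3 + 0.007991×14.3² − 7.7774×10⁻⁵×14.3³ = 10.19 mg/L.

C_s ≈ 10.2 mg/L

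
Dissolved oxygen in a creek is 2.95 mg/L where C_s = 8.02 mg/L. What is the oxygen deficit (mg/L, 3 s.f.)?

D = C_s − C = 8.02 − 2.95 = 5.07 mg/L.

D ≈ 5.07 mg/L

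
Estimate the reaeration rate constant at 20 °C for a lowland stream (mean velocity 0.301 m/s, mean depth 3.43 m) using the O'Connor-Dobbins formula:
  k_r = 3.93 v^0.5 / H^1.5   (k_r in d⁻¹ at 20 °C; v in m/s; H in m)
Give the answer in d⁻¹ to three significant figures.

k_r ≈ 0.339 d⁻¹

k_r = 3.93 × 0.301^0.5 / 3.43^1.5 = 3.93 × 0.5486 / 6.352 = 0.3394 d⁻¹.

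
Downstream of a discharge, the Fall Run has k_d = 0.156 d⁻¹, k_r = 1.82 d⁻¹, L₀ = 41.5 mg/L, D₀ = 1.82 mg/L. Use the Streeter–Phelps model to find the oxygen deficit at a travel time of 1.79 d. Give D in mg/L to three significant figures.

D ≈ 2.86 mg/L

k_d L₀/(k_r−k_d) = 0.156×41.5/(1.82−0.156) = 6.474/1.664 = 3.891 mg/L.
e^(−k_d t) = e^(−0.156×1.790) = 0.7564; e^(−k_r t) = e^(−1.82×1.790) = 0.03847.
D = 3.891 × (0.7564 − 0.03847) + 1.82 × 0.03847 = 2.793 + 0.07002 = 2.863 mg/L.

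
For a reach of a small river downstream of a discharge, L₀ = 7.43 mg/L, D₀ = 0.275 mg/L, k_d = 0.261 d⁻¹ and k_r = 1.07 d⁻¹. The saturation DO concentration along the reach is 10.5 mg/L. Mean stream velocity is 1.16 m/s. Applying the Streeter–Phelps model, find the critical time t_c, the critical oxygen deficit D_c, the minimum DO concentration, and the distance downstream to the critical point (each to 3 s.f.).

With k_r/k_d = 4.100 and 1 − D₀(k_r−k_d)/(k_d L₀) = 0.8853,
t_c = ln(4.100 × 0.8853) / (1.07 − 0.261) = ln(3.629) / 0.8090 = 1.289/0.8090 = 1.593 d.
D_c = (k_d/k_r) L₀ e^(−k_d t_c) = (0.261/1.07) × 7.43 × e^(−0.261×1.593) = 0.2439 × 7.43 × 0.6598 = 1.196 mg/L.
Minimum DO = C_s − D_c = 10.5 − 1.196 = 9.304 mg/L.
x_c = v t_c = 1.16 m/s × 1.593 d × 86400 s/d = 159700 m ≈ 160 km.

t_c ≈ 1.59 d; D_c ≈ 1.20 mg/L; min DO ≈ 9.30 mg/L; x_c ≈ 160 km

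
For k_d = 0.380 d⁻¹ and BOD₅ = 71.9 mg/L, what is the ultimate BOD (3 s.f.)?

BOD₅ = L₀(1 − e^(−5k_d)) ⇒ L₀ = BOD₅ / (1 − e^(−5×0.380))
= 71.9 / (1 − 0.1496) = 71.9 / 0.8504 = 84.55 mg/L.

L₀ ≈ 84.5 mg/L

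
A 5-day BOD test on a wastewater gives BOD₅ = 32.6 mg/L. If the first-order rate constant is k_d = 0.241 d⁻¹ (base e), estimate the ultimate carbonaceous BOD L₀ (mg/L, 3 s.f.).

L₀ ≈ 46.6 mg/L

BOD₅ = L₀(1 − e^(−5k_d)) ⇒ L₀ = BOD₅ / (1 − e^(−5×0.241))
= 32.6 / (1 − 0.2997) = 32.6 / 0.7003 = 46.55 mg/L.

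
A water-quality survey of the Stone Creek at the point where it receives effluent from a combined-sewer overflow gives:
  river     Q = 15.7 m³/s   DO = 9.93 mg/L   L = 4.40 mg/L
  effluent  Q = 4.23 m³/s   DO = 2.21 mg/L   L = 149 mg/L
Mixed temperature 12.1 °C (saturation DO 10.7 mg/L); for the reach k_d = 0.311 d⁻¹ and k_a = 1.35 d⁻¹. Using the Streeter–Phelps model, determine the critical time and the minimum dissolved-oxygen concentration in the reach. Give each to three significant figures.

Mixed DO = (15.7×9.93 + 4.23×2.21)/(15.7+4.23) = 165.2/19.93 = 8.291 mg/L.
Mixed L₀ = (15.7×4.40 + 4.23×149)/(19.93) = 699.4/19.93 = 35.09 mg/L.
Initial deficit D₀ = C_s − DO₀ = 10.7 − 8.291 = 2.409 mg/L.
t_c = (1/1.039) ln[(1.35/0.311)(1 − 2.409×1.039/(0.311×35.09))] = 0.9625 × ln(3.345) = 1.162 d.
D_c = (0.311/1.35) × 35.09 × e^(−0.311×1.162) = 0.2304 × 35.09 × 0.6967 = 5.632 mg/L.
Minimum DO = 10.7 − 5.632 = 5.068 mg/L.

t_c ≈ 1.16 d; minimum DO ≈ 5.07 mg/L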